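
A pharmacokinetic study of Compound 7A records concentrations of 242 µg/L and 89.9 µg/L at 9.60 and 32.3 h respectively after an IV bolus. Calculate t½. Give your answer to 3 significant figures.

k = ln(C₁/C₂) / (t₂ − t₁) = ln(242/89.9) / (32.3 − 9.60)
  = 0.9902 / 22.70 = 0.04362 h⁻¹
t½ = ln 2 / k = ln 2 / 0.04362 ≈ 15.9 hours

15.9 hours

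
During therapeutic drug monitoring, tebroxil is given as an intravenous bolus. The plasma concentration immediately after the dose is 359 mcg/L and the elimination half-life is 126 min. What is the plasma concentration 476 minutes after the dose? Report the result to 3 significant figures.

26.2 mcg/L

k = ln 2 / 126 = 0.005501 min⁻¹
476 min is 3.778 half-lives, so C = 359 × (1/2)^3.778 = 359 × 0.07291 ≈ 26.2 mcg/L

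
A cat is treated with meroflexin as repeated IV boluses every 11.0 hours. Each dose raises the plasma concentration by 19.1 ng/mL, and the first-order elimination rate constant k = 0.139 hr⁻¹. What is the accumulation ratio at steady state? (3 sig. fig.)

1.28

Fraction remaining after one interval: e^(−kτ) = e^(−0.1390 × 11.0) = 0.2168
R = 1 / (1 − 0.2168) = 1 / 0.7832 ≈ 1.28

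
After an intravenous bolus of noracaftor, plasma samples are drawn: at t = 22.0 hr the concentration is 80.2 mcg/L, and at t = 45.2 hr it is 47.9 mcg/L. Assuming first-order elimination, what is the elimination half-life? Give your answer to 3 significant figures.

k = ln(C₁/C₂) / (t₂ − t₁) = ln(80.2/47.9) / (45.2 − 22.0)
  = 0.5154 / 23.20 = 0.02222 hr⁻¹
t½ = ln 2 / k = ln 2 / 0.02222 ≈ 31.2 hours

31.2 hours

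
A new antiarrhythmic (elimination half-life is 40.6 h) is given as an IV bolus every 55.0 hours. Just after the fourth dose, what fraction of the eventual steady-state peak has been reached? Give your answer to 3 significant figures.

0.977

k = ln 2 / 40.6 = 0.01707 h⁻¹
f_n = 1 − e^(−nkτ) = 1 − e^(−4 × 0.01707 × 55.0) = 1 − e^(−3.756) = 1 − 0.02338 ≈ 0.977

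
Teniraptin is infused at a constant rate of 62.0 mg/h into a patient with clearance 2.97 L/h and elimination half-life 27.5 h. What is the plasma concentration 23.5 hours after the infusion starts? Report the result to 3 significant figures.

Css = rate / CL = 62.0 / 2.97 = 20.88 µg/mL
k = ln 2 / 27.5 = 0.02521 h⁻¹
C(t) = Css (1 − e^(−kt)) = 20.88 × (1 − e^(−0.5923)) = 20.88 × 0.4470 ≈ 9.33 µg/mL

9.33 µg/mL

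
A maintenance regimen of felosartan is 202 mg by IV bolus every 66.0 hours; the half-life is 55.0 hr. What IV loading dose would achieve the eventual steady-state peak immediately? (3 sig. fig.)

k = ln 2 / 55.0 = 0.01260 hr⁻¹
Accumulation ratio R = 1 / (1 − e^(−kτ)) = 1 / (1 − e^(−0.01260×66.0)) = 1 / (1 − 0.4353) = 1.771
Loading dose = maintenance dose × R = 202 × 1.771 ≈ 358 mg

358 mg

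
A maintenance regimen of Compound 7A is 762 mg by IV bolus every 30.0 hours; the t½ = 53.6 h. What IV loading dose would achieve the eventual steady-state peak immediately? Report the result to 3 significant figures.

2370 mg

k = ln 2 / 53.6 = 0.01293 h⁻¹
Accumulation ratio R = 1 / (1 − e^(−kτ)) = 1 / (1 − e^(−0.01293×30.0)) = 1 / (1 − 0.6784) = 3.110
Loading dose = maintenance dose × R = 762 × 3.110 ≈ 2370 mg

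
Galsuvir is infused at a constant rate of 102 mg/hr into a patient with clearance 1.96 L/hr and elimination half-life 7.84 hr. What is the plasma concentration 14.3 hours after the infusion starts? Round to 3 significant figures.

Css = rate / CL = 102 / 1.96 = 52.04 mg/L
k = ln 2 / 7.84 = 0.08841 hr⁻¹
C(t) = Css (1 − e^(−kt)) = 52.04 × (1 − e^(−1.264)) = 52.04 × 0.7176 ≈ 37.3 mg/L

37.3 mg/L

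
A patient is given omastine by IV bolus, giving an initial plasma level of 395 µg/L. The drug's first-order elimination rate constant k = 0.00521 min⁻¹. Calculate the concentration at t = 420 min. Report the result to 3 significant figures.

C(t) = C₀ e^(−kt) = 395 × e^(−0.005210 × 420) = 395 × e^(−2.188) = 395 × 0.1121 ≈ 44.3 µg/L

44.3 µg/L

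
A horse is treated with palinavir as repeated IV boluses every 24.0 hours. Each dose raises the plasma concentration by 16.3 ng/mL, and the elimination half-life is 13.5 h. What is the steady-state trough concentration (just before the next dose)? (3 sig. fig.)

k = ln 2 / 13.5 = 0.05134 h⁻¹
Fraction remaining after one interval: e^(−kτ) = e^(−0.05134 × 24.0) = 0.2916
R = 1 / (1 − 0.2916) = 1.412
Css,max = 16.3 × 1.412 = 23.01 ng/mL
Css,min = Css,max × e^(−kτ) = 23.01 × 0.2916 ≈ 6.71 ng/mL

6.71 ng/mL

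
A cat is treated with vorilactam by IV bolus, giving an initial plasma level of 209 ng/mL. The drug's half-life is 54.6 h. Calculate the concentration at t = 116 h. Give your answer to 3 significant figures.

47.9 ng/mL

k = ln 2 / 54.6 = 0.01270 h⁻¹
116 h is 2.125 half-lives, so C = 209 × (1/2)^2.125 = 209 × 0.2293 ≈ 47.9 ng/mL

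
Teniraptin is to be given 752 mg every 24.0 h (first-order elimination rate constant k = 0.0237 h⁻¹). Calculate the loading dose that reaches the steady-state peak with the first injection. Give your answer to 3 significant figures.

1730 mg

Accumulation ratio R = 1 / (1 − e^(−kτ)) = 1 / (1 − e^(−0.02370×24.0)) = 1 / (1 − 0.5662) = 2.305
Loading dose = maintenance dose × R = 752 × 2.305 ≈ 1730 mg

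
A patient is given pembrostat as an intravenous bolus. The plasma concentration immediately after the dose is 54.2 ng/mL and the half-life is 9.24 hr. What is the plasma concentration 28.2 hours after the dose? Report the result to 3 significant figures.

6.54 ng/mL

k = ln 2 / 9.24 = 0.07502 hr⁻¹
28.2 hr is 3.052 half-lives, so C = 54.2 × (1/2)^3.052 = 54.2 × 0.1206 ≈ 6.54 ng/mL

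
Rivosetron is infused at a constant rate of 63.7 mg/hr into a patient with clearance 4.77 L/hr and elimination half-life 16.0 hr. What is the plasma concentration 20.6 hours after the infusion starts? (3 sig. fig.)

7.88 mg/L

Css = rate / CL = 63.7 / 4.77 = 13.35 mg/L
k = ln 2 / 16.0 = 0.04332 hr⁻¹
C(t) = Css (1 − e^(−kt)) = 13.35 × (1 − e^(−0.8924)) = 13.35 × 0.5903 ≈ 7.88 mg/L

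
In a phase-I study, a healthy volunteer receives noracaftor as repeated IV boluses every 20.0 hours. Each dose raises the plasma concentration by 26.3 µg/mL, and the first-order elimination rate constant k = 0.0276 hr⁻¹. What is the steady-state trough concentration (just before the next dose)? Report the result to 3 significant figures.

35.7 µg/mL

Fraction remaining after one interval: e^(−kτ) = e^(−0.02760 × 20.0) = 0.5758
R = 1 / (1 − 0.5758) = 2.357
Css,max = 26.3 × 2.357 = 62.00 µg/mL
Css,min = Css,max × e^(−kτ) = 62.00 × 0.5758 ≈ 35.7 µg/mL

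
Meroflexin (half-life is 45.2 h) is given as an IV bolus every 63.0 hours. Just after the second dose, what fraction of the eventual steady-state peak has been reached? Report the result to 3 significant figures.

0.855

k = ln 2 / 45.2 = 0.01534 h⁻¹
f_n = 1 − e^(−nkτ) = 1 − e^(−2 × 0.01534 × 63.0) = 1 − e^(−1.932) = 1 − 0.1448 ≈ 0.855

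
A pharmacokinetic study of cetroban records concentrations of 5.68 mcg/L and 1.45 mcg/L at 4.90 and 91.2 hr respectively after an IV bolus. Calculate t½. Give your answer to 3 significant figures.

43.8 hours

k = ln(C₁/C₂) / (t₂ − t₁) = ln(5.68/1.45) / (91.2 − 4.90)
  = 1.365 / 86.30 = 0.01582 hr⁻¹
t½ = ln 2 / k = ln 2 / 0.01582 ≈ 43.8 hours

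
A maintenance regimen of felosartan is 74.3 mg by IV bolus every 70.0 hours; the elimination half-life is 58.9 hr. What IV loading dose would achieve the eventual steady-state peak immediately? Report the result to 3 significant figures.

k = ln 2 / 58.9 = 0.01177 hr⁻¹
Accumulation ratio R = 1 / (1 − e^(−kτ)) = 1 / (1 − e^(−0.01177×70.0)) = 1 / (1 − 0.4388) = 1.782
Loading dose = maintenance dose × R = 74.3 × 1.782 ≈ 132 mg

132 mg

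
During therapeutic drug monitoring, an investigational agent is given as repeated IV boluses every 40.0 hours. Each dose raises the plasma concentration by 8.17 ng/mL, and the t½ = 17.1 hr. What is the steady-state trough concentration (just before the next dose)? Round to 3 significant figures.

2.01 ng/mL

k = ln 2 / 17.1 = 0.04053 hr⁻¹
Fraction remaining after one interval: e^(−kτ) = e^(−0.04053 × 40.0) = 0.1976
R = 1 / (1 − 0.1976) = 1.246
Css,max = 8.17 × 1.246 = 10.18 ng/mL
Css,min = Css,max × e^(−kτ) = 10.18 × 0.1976 ≈ 2.01 ng/mL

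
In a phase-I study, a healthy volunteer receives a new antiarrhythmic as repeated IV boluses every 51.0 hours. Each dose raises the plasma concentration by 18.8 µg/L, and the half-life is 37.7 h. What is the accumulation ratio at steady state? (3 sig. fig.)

k = ln 2 / 37.7 = 0.01839 h⁻¹
Fraction remaining after one interval: e^(−kτ) = e^(−0.01839 × 51.0) = 0.3915
R = 1 / (1 − 0.3915) = 1 / 0.6085 ≈ 1.64

1.64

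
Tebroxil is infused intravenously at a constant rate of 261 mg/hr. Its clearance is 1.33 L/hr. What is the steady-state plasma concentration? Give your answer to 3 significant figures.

Css = infusion rate / CL = 261 / 1.33 ≈ 196 mg/L

196 mg/L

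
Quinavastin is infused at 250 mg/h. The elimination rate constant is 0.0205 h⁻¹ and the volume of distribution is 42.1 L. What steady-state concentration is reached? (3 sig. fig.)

CL = k · V = 0.0205 × 42.1 = 0.8631 L/h
Css = rate / CL = 250 / 0.8631 ≈ 290 µg/mL

290 µg/mL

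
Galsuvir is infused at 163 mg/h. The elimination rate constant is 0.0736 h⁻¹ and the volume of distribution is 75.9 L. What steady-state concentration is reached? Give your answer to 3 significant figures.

29.2 mg/L

CL = k · V = 0.0736 × 75.9 = 5.586 L/h
Css = rate / CL = 163 / 5.586 ≈ 29.2 mg/L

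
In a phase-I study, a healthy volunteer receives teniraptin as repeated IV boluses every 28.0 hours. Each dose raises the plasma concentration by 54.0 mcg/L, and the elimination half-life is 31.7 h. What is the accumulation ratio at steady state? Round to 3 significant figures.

k = ln 2 / 31.7 = 0.02187 h⁻¹
Fraction remaining after one interval: e^(−kτ) = e^(−0.02187 × 28.0) = 0.5421
R = 1 / (1 − 0.5421) = 1 / 0.4579 ≈ 2.18

2.18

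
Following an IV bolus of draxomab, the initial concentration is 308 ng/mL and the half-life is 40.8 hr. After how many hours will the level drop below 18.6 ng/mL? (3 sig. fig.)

k = ln 2 / 40.8 = 0.01699 hr⁻¹
C(t) = C₀ e^(−kt)  ⇒  t = ln(C₀/C) / k
t = ln(308/18.6) / 0.01699 = 2.807 / 0.01699 ≈ 165 hours

165 hours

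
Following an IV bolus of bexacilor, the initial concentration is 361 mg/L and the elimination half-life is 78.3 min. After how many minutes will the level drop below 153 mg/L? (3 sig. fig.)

k = ln 2 / 78.3 = 0.008852 min⁻¹
C(t) = C₀ e^(−kt)  ⇒  t = ln(C₀/C) / k
t = ln(361/153) / 0.008852 = 0.8584 / 0.008852 ≈ 97.0 minutes

97.0 minutes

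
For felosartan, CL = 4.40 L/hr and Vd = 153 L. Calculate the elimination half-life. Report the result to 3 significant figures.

k = CL / V = 4.40 / 153 = 0.02876 hr⁻¹
t½ = ln 2 / k = ln 2 / 0.02876 ≈ 24.1 hours

24.1 hours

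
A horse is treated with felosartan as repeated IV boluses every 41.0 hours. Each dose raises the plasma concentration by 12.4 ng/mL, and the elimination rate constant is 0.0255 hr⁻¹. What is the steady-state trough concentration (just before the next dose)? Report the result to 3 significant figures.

Fraction remaining after one interval: e^(−kτ) = e^(−0.02550 × 41.0) = 0.3515
R = 1 / (1 − 0.3515) = 1.542
Css,max = 12.4 × 1.542 = 19.12 ng/mL
Css,min = Css,max × e^(−kτ) = 19.12 × 0.3515 ≈ 6.72 ng/mL

6.72 ng/mL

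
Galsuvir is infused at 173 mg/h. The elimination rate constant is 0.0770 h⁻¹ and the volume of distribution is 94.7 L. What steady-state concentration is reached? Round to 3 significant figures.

23.7 mg/L

CL = k · V = 0.0770 × 94.7 = 7.292 L/h
Css = rate / CL = 173 / 7.292 ≈ 23.7 mg/L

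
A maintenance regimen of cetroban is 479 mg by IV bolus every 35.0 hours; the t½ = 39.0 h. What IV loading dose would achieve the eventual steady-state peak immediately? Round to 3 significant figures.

k = ln 2 / 39.0 = 0.01777 h⁻¹
Accumulation ratio R = 1 / (1 − e^(−kτ)) = 1 / (1 − e^(−0.01777×35.0)) = 1 / (1 − 0.5368) = 2.159
Loading dose = maintenance dose × R = 479 × 2.159 ≈ 1030 mg

1030 mg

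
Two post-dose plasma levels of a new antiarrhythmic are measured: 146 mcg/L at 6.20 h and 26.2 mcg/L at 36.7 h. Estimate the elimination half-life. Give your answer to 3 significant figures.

12.3 hours

k = ln(C₁/C₂) / (t₂ − t₁) = ln(146/26.2) / (36.7 − 6.20)
  = 1.718 / 30.50 = 0.05632 h⁻¹
t½ = ln 2 / k = ln 2 / 0.05632 ≈ 12.3 hours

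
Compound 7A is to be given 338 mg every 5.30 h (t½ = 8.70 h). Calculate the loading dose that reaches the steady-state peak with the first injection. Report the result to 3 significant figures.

k = ln 2 / 8.70 = 0.07967 h⁻¹
Accumulation ratio R = 1 / (1 − e^(−kτ)) = 1 / (1 − e^(−0.07967×5.30)) = 1 / (1 − 0.6556) = 2.903
Loading dose = maintenance dose × R = 338 × 2.903 ≈ 981 mg

981 mg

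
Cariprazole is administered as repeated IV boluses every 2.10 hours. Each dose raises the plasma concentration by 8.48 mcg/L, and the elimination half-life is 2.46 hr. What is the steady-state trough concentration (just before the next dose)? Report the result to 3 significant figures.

k = ln 2 / 2.46 = 0.2818 hr⁻¹
Fraction remaining after one interval: e^(−kτ) = e^(−0.2818 × 2.10) = 0.5534
R = 1 / (1 − 0.5534) = 2.239
Css,max = 8.48 × 2.239 = 18.99 mcg/L
Css,min = Css,max × e^(−kτ) = 18.99 × 0.5534 ≈ 10.5 mcg/L

10.5 mcg/L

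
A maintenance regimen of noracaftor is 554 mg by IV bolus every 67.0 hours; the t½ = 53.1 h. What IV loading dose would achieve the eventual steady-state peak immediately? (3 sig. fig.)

950 mg

k = ln 2 / 53.1 = 0.01305 h⁻¹
Accumulation ratio R = 1 / (1 − e^(−kτ)) = 1 / (1 − e^(−0.01305×67.0)) = 1 / (1 − 0.4170) = 1.715
Loading dose = maintenance dose × R = 554 × 1.715 ≈ 950 mg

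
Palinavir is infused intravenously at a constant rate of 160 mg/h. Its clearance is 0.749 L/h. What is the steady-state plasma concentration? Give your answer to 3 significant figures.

214 µg/mL

Css = infusion rate / CL = 160 / 0.749 ≈ 214 µg/mL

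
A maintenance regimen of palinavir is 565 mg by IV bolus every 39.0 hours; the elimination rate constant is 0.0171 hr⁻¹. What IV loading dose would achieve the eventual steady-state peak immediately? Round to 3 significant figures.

1160 mg

Accumulation ratio R = 1 / (1 − e^(−kτ)) = 1 / (1 − e^(−0.01710×39.0)) = 1 / (1 − 0.5133) = 2.055
Loading dose = maintenance dose × R = 565 × 2.055 ≈ 1160 mg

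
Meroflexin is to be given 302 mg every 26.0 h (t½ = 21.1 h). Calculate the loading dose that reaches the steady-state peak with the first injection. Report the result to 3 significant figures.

526 mg

k = ln 2 / 21.1 = 0.03285 h⁻¹
Accumulation ratio R = 1 / (1 − e^(−kτ)) = 1 / (1 − e^(−0.03285×26.0)) = 1 / (1 − 0.4257) = 1.741
Loading dose = maintenance dose × R = 302 × 1.741 ≈ 526 mg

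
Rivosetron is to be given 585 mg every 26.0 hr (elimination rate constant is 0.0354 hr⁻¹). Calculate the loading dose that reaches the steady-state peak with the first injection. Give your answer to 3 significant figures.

Accumulation ratio R = 1 / (1 − e^(−kτ)) = 1 / (1 − e^(−0.03540×26.0)) = 1 / (1 − 0.3984) = 1.662
Loading dose = maintenance dose × R = 585 × 1.662 ≈ 972 mg

972 mg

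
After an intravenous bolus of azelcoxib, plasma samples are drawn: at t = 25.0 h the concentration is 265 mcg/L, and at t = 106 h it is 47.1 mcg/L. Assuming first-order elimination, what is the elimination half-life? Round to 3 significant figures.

32.5 hours

k = ln(C₁/C₂) / (t₂ − t₁) = ln(265/47.1) / (106 − 25.0)
  = 1.727 / 81.00 = 0.02133 h⁻¹
t½ = ln 2 / k = ln 2 / 0.02133 ≈ 32.5 hours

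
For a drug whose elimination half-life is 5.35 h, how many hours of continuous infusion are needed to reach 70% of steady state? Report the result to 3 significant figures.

9.29 hours

k = ln 2 / 5.35 = 0.1296 h⁻¹
f = 1 − e^(−kt)  ⇒  t = −ln(1 − f) / k
t = −ln(1 − 0.7) / 0.1296 = 1.204 / 0.1296 ≈ 9.29 hours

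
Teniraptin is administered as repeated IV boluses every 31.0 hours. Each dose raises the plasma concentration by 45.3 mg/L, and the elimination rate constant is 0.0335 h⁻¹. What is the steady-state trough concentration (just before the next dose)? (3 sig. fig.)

24.8 mg/L

Fraction remaining after one interval: e^(−kτ) = e^(−0.03350 × 31.0) = 0.3540
R = 1 / (1 − 0.3540) = 1.548
Css,max = 45.3 × 1.548 = 70.12 mg/L
Css,min = Css,max × e^(−kτ) = 70.12 × 0.3540 ≈ 24.8 mg/L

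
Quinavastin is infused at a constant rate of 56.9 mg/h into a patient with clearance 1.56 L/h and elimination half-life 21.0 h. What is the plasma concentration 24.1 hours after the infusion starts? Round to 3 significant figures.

Css = rate / CL = 56.9 / 1.56 = 36.47 mg/L
k = ln 2 / 21.0 = 0.03301 h⁻¹
C(t) = Css (1 − e^(−kt)) = 36.47 × (1 − e^(−0.7955)) = 36.47 × 0.5486 ≈ 20.0 mg/L

20.0 mg/L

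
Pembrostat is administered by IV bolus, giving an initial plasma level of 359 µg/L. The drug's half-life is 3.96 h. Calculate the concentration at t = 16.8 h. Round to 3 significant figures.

k = ln 2 / 3.96 = 0.1750 h⁻¹
C(t) = C₀ e^(−kt) = 359 × e^(−0.1750 × 16.8) = 359 × e^(−2.941) = 359 × 0.05283 ≈ 19.0 µg/L

19.0 µg/L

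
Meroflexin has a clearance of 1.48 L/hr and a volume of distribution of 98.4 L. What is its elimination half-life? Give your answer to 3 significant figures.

k = CL / V = 1.48 / 98.4 = 0.01504 hr⁻¹
t½ = ln 2 / k = ln 2 / 0.01504 ≈ 46.1 hours

46.1 hours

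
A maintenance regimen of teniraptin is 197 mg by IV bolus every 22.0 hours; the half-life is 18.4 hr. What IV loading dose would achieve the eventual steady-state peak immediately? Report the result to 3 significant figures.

k = ln 2 / 18.4 = 0.03767 hr⁻¹
Accumulation ratio R = 1 / (1 − e^(−kτ)) = 1 / (1 − e^(−0.03767×22.0)) = 1 / (1 − 0.4366) = 1.775
Loading dose = maintenance dose × R = 197 × 1.775 ≈ 350 mg

350 mg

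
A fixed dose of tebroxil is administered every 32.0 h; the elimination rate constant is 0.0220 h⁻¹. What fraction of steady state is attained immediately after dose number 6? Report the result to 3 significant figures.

f_n = 1 − e^(−nkτ) = 1 − e^(−6 × 0.02200 × 32.0) = 1 − e^(−4.224) = 1 − 0.01464 ≈ 0.985

0.985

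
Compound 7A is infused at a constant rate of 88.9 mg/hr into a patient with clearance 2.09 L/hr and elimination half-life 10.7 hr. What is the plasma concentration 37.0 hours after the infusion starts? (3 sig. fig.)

Css = rate / CL = 88.9 / 2.09 = 42.54 mg/L
k = ln 2 / 10.7 = 0.06478 hr⁻¹
C(t) = Css (1 − e^(−kt)) = 42.54 × (1 − e^(−2.397)) = 42.54 × 0.9090 ≈ 38.7 mg/L

38.7 mg/L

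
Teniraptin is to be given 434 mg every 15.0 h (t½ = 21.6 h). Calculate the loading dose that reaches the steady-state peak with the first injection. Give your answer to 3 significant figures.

1140 mg

k = ln 2 / 21.6 = 0.03209 h⁻¹
Accumulation ratio R = 1 / (1 − e^(−kτ)) = 1 / (1 − e^(−0.03209×15.0)) = 1 / (1 − 0.6179) = 2.617
Loading dose = maintenance dose × R = 434 × 2.617 ≈ 1140 mg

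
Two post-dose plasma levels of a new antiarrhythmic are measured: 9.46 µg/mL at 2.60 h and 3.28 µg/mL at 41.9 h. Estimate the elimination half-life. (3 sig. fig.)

25.7 hours

k = ln(C₁/C₂) / (t₂ − t₁) = ln(9.46/3.28) / (41.9 − 2.60)
  = 1.059 / 39.30 = 0.02695 h⁻¹
t½ = ln 2 / k = ln 2 / 0.02695 ≈ 25.7 hours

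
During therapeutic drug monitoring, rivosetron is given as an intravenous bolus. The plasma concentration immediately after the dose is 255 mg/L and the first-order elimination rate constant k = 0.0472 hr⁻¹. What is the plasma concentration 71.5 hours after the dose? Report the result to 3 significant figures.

8.73 mg/L

C(t) = C₀ e^(−kt) = 255 × e^(−0.04720 × 71.5) = 255 × e^(−3.375) = 255 × 0.03422 ≈ 8.73 mg/L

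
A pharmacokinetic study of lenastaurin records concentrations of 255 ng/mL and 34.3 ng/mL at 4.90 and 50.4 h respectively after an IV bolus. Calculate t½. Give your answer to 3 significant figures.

k = ln(C₁/C₂) / (t₂ − t₁) = ln(255/34.3) / (50.4 − 4.90)
  = 2.006 / 45.50 = 0.04409 h⁻¹
t½ = ln 2 / k = ln 2 / 0.04409 ≈ 15.7 hours

15.7 hours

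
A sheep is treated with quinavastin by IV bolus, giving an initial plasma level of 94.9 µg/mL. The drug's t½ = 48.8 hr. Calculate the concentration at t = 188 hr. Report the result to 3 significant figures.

k = ln 2 / 48.8 = 0.01420 hr⁻¹
C(t) = C₀ e^(−kt) = 94.9 × e^(−0.01420 × 188) = 94.9 × e^(−2.670) = 94.9 × 0.06923 ≈ 6.57 µg/mL

6.57 µg/mL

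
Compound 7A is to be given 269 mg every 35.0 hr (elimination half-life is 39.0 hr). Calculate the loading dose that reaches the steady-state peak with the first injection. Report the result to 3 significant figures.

k = ln 2 / 39.0 = 0.01777 hr⁻¹
Accumulation ratio R = 1 / (1 − e^(−kτ)) = 1 / (1 − e^(−0.01777×35.0)) = 1 / (1 − 0.5368) = 2.159
Loading dose = maintenance dose × R = 269 × 2.159 ≈ 581 mg

581 mg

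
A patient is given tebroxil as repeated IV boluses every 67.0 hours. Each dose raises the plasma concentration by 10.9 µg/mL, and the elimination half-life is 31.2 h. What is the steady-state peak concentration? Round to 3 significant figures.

14.1 µg/mL

k = ln 2 / 31.2 = 0.02222 h⁻¹
Fraction remaining after one interval: e^(−kτ) = e^(−0.02222 × 67.0) = 0.2257
R = 1 / (1 − 0.2257) = 1.292
Css,max = 10.9 × 1.292 ≈ 14.1 µg/mL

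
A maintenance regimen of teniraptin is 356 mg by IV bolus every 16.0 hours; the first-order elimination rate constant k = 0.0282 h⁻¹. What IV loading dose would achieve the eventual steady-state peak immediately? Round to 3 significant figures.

Accumulation ratio R = 1 / (1 − e^(−kτ)) = 1 / (1 − e^(−0.02820×16.0)) = 1 / (1 − 0.6369) = 2.754
Loading dose = maintenance dose × R = 356 × 2.754 ≈ 980 mg

980 mg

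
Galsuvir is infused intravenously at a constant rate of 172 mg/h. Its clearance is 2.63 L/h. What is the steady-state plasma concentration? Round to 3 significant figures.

65.4 mg/L

Css = infusion rate / CL = 172 / 2.63 ≈ 65.4 mg/L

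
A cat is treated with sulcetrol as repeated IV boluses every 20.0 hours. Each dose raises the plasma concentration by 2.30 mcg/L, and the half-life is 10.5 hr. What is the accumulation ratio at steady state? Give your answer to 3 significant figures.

1.36

k = ln 2 / 10.5 = 0.06601 hr⁻¹
Fraction remaining after one interval: e^(−kτ) = e^(−0.06601 × 20.0) = 0.2671
R = 1 / (1 − 0.2671) = 1 / 0.7329 ≈ 1.36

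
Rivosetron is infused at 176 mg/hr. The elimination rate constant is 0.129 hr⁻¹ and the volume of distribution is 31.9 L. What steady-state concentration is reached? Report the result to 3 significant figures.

CL = k · V = 0.129 × 31.9 = 4.115 L/hr
Css = rate / CL = 176 / 4.115 ≈ 42.8 mg/L

42.8 mg/L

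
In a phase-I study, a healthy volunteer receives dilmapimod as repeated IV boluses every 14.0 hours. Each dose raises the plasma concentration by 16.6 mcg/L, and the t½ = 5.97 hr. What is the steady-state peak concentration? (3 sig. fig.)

20.7 mcg/L

k = ln 2 / 5.97 = 0.1161 hr⁻¹
Fraction remaining after one interval: e^(−kτ) = e^(−0.1161 × 14.0) = 0.1968
R = 1 / (1 − 0.1968) = 1.245
Css,max = 16.6 × 1.245 ≈ 20.7 mcg/L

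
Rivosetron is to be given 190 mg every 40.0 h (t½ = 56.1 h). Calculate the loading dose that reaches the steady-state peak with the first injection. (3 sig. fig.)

k = ln 2 / 56.1 = 0.01236 h⁻¹
Accumulation ratio R = 1 / (1 − e^(−kτ)) = 1 / (1 − e^(−0.01236×40.0)) = 1 / (1 − 0.6100) = 2.564
Loading dose = maintenance dose × R = 190 × 2.564 ≈ 487 mg

487 mg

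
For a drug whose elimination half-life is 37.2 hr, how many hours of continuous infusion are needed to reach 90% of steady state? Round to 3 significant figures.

k = ln 2 / 37.2 = 0.01863 hr⁻¹
f = 1 − e^(−kt)  ⇒  t = −ln(1 − f) / k
t = −ln(1 − 0.9) / 0.01863 = 2.303 / 0.01863 ≈ 124 hours

124 hours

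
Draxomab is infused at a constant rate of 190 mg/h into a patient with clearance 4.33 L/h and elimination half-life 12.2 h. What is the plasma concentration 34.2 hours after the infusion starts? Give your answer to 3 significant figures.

Css = rate / CL = 190 / 4.33 = 43.88 µg/mL
k = ln 2 / 12.2 = 0.05682 h⁻¹
C(t) = Css (1 − e^(−kt)) = 43.88 × (1 − e^(−1.943)) = 43.88 × 0.8567 ≈ 37.6 µg/mL

37.6 µg/mL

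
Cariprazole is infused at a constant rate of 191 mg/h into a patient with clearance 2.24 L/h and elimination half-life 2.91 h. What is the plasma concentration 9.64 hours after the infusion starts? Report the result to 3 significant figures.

76.7 µg/mL

Css = rate / CL = 191 / 2.24 = 85.27 µg/mL
k = ln 2 / 2.91 = 0.2382 h⁻¹
C(t) = Css (1 − e^(−kt)) = 85.27 × (1 − e^(−2.296)) = 85.27 × 0.8994 ≈ 76.7 µg/mL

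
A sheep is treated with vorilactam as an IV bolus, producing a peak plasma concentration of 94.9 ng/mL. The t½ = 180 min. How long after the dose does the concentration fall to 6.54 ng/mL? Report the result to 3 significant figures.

695 minutes

k = ln 2 / 180 = 0.003851 min⁻¹
C(t) = C₀ e^(−kt)  ⇒  t = ln(C₀/C) / k
t = ln(94.9/6.54) / 0.003851 = 2.675 / 0.003851 ≈ 695 minutes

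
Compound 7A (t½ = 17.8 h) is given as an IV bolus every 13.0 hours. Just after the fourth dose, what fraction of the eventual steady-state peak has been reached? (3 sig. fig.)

k = ln 2 / 17.8 = 0.03894 h⁻¹
f_n = 1 − e^(−nkτ) = 1 − e^(−4 × 0.03894 × 13.0) = 1 − e^(−2.025) = 1 − 0.1320 ≈ 0.868

0.868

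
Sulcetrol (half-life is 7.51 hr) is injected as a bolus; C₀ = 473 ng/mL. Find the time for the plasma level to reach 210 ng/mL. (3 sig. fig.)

8.80 hours

k = ln 2 / 7.51 = 0.09230 hr⁻¹
C(t) = C₀ e^(−kt)  ⇒  t = ln(C₀/C) / k
t = ln(473/210) / 0.09230 = 0.8120 / 0.09230 ≈ 8.80 hours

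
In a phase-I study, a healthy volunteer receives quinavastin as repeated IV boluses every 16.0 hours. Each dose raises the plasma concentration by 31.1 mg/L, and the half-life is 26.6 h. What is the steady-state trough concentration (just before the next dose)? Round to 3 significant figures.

60.1 mg/L

k = ln 2 / 26.6 = 0.02606 h⁻¹
Fraction remaining after one interval: e^(−kτ) = e^(−0.02606 × 16.0) = 0.6591
R = 1 / (1 − 0.6591) = 2.933
Css,max = 31.1 × 2.933 = 91.22 mg/L
Css,min = Css,max × e^(−kτ) = 91.22 × 0.6591 ≈ 60.1 mg/L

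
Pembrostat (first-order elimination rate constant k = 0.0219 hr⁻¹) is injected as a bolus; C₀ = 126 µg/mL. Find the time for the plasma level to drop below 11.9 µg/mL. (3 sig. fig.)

108 hours

C(t) = C₀ e^(−kt)  ⇒  t = ln(C₀/C) / k
t = ln(126/11.9) / 0.02190 = 2.360 / 0.02190 ≈ 108 hours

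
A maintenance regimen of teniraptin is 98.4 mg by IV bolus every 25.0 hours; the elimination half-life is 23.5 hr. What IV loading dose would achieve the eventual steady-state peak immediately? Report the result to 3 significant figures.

k = ln 2 / 23.5 = 0.02950 hr⁻¹
Accumulation ratio R = 1 / (1 − e^(−kτ)) = 1 / (1 − e^(−0.02950×25.0)) = 1 / (1 − 0.4784) = 1.917
Loading dose = maintenance dose × R = 98.4 × 1.917 ≈ 189 mg

189 mg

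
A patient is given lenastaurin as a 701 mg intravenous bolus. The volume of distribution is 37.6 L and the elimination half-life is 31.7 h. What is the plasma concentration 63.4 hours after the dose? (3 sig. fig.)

C₀ = dose / V = 701 / 37.6 = 18.64 µg/mL
k = ln 2 / 31.7 = 0.02187 h⁻¹
C(t) = C₀ e^(−kt) = 18.64 × e^(−0.02187 × 63.4) = 18.64 × e^(−1.386) = 18.64 × 0.2500 ≈ 4.66 µg/mL

4.66 µg/mL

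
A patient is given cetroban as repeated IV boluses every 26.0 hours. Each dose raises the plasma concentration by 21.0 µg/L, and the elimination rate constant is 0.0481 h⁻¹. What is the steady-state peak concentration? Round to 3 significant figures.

Fraction remaining after one interval: e^(−kτ) = e^(−0.04810 × 26.0) = 0.2863
R = 1 / (1 − 0.2863) = 1.401
Css,max = 21.0 × 1.401 ≈ 29.4 µg/L

29.4 µg/L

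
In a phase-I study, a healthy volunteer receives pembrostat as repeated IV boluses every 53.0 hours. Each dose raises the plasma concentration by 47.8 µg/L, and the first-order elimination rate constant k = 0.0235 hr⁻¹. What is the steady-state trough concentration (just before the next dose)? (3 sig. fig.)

19.3 µg/L

Fraction remaining after one interval: e^(−kτ) = e^(−0.02350 × 53.0) = 0.2878
R = 1 / (1 − 0.2878) = 1.404
Css,max = 47.8 × 1.404 = 67.12 µg/L
Css,min = Css,max × e^(−kτ) = 67.12 × 0.2878 ≈ 19.3 µg/L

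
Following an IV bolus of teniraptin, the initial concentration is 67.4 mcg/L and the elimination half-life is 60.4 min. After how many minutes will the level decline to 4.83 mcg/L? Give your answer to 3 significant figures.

230 minutes

k = ln 2 / 60.4 = 0.01148 min⁻¹
C(t) = C₀ e^(−kt)  ⇒  t = ln(C₀/C) / k
t = ln(67.4/4.83) / 0.01148 = 2.636 / 0.01148 ≈ 230 minutes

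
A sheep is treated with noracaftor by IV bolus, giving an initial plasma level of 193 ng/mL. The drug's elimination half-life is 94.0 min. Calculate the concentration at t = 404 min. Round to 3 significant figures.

k = ln 2 / 94.0 = 0.007374 min⁻¹
C(t) = C₀ e^(−kt) = 193 × e^(−0.007374 × 404) = 193 × e^(−2.979) = 193 × 0.05084 ≈ 9.81 ng/mL

9.81 ng/mL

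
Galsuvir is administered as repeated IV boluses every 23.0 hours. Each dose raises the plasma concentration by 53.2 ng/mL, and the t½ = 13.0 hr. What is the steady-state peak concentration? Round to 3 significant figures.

75.3 ng/mL

k = ln 2 / 13.0 = 0.05332 hr⁻¹
Fraction remaining after one interval: e^(−kτ) = e^(−0.05332 × 23.0) = 0.2934
R = 1 / (1 − 0.2934) = 1.415
Css,max = 53.2 × 1.415 ≈ 75.3 ng/mL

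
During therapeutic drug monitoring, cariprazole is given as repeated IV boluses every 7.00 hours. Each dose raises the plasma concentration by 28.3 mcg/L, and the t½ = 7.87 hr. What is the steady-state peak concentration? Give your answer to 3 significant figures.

k = ln 2 / 7.87 = 0.08807 hr⁻¹
Fraction remaining after one interval: e^(−kτ) = e^(−0.08807 × 7.00) = 0.5398
R = 1 / (1 − 0.5398) = 2.173
Css,max = 28.3 × 2.173 ≈ 61.5 mcg/L

61.5 mcg/L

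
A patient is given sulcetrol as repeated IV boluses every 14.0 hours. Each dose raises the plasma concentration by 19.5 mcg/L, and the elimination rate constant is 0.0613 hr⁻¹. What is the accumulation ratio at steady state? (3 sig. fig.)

Fraction remaining after one interval: e^(−kτ) = e^(−0.06130 × 14.0) = 0.4239
R = 1 / (1 − 0.4239) = 1 / 0.5761 ≈ 1.74

1.74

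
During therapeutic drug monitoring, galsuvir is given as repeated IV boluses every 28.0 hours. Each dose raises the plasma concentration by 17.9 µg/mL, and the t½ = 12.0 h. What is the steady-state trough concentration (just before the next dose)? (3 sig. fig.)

4.43 µg/mL

k = ln 2 / 12.0 = 0.05776 h⁻¹
Fraction remaining after one interval: e^(−kτ) = e^(−0.05776 × 28.0) = 0.1984
R = 1 / (1 − 0.1984) = 1.248
Css,max = 17.9 × 1.248 = 22.33 µg/mL
Css,min = Css,max × e^(−kτ) = 22.33 × 0.1984 ≈ 4.43 µg/mL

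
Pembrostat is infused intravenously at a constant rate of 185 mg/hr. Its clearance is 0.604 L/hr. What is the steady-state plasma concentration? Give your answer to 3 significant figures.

306 mg/L

Css = infusion rate / CL = 185 / 0.604 ≈ 306 mg/L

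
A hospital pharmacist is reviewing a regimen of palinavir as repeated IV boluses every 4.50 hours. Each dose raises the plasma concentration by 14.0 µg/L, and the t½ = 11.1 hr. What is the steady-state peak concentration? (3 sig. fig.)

57.1 µg/L

k = ln 2 / 11.1 = 0.06245 hr⁻¹
Fraction remaining after one interval: e^(−kτ) = e^(−0.06245 × 4.50) = 0.7550
R = 1 / (1 − 0.7550) = 4.082
Css,max = 14.0 × 4.082 ≈ 57.1 µg/L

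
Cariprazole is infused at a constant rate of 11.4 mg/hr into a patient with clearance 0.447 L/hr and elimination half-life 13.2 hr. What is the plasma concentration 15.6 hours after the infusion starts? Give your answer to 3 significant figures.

Css = rate / CL = 11.4 / 0.447 = 25.50 µg/mL
k = ln 2 / 13.2 = 0.05251 hr⁻¹
C(t) = Css (1 − e^(−kt)) = 25.50 × (1 − e^(−0.8192)) = 25.50 × 0.5592 ≈ 14.3 µg/mL

14.3 µg/mL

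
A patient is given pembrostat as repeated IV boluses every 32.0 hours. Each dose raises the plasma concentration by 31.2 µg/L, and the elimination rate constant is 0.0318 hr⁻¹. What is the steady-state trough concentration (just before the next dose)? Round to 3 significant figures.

Fraction remaining after one interval: e^(−kτ) = e^(−0.03180 × 32.0) = 0.3615
R = 1 / (1 − 0.3615) = 1.566
Css,max = 31.2 × 1.566 = 48.86 µg/L
Css,min = Css,max × e^(−kτ) = 48.86 × 0.3615 ≈ 17.7 µg/L

17.7 µg/L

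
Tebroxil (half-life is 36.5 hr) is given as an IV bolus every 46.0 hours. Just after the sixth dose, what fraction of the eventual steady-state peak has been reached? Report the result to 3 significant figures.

0.995

k = ln 2 / 36.5 = 0.01899 hr⁻¹
f_n = 1 − e^(−nkτ) = 1 − e^(−6 × 0.01899 × 46.0) = 1 − e^(−5.241) = 1 − 0.005293 ≈ 0.995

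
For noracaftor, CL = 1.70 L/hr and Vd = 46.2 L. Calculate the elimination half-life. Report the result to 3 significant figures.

18.8 hours

k = CL / V = 1.70 / 46.2 = 0.03680 hr⁻¹
t½ = ln 2 / k = ln 2 / 0.03680 ≈ 18.8 hours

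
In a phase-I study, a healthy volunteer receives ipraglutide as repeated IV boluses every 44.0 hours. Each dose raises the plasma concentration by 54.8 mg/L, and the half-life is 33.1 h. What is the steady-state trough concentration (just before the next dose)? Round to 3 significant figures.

36.2 mg/L

k = ln 2 / 33.1 = 0.02094 h⁻¹
Fraction remaining after one interval: e^(−kτ) = e^(−0.02094 × 44.0) = 0.3980
R = 1 / (1 − 0.3980) = 1.661
Css,max = 54.8 × 1.661 = 91.02 mg/L
Css,min = Css,max × e^(−kτ) = 91.02 × 0.3980 ≈ 36.2 mg/L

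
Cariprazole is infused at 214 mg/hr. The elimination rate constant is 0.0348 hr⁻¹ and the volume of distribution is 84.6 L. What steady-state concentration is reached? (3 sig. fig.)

72.7 µg/mL

CL = k · V = 0.0348 × 84.6 = 2.944 L/hr
Css = rate / CL = 214 / 2.944 ≈ 72.7 µg/mL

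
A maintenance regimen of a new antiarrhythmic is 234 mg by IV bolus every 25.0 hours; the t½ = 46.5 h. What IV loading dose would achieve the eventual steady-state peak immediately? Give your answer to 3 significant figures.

k = ln 2 / 46.5 = 0.01491 h⁻¹
Accumulation ratio R = 1 / (1 − e^(−kτ)) = 1 / (1 − e^(−0.01491×25.0)) = 1 / (1 − 0.6889) = 3.214
Loading dose = maintenance dose × R = 234 × 3.214 ≈ 752 mg

752 mg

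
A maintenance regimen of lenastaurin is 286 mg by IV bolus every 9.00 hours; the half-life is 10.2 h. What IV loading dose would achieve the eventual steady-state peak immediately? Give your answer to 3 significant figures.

625 mg

k = ln 2 / 10.2 = 0.06796 h⁻¹
Accumulation ratio R = 1 / (1 − e^(−kτ)) = 1 / (1 − e^(−0.06796×9.00)) = 1 / (1 − 0.5425) = 2.186
Loading dose = maintenance dose × R = 286 × 2.186 ≈ 625 mg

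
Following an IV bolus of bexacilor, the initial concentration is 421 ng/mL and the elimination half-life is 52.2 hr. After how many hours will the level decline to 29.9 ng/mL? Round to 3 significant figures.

199 hours

k = ln 2 / 52.2 = 0.01328 hr⁻¹
C(t) = C₀ e^(−kt)  ⇒  t = ln(C₀/C) / k
t = ln(421/29.9) / 0.01328 = 2.645 / 0.01328 ≈ 199 hours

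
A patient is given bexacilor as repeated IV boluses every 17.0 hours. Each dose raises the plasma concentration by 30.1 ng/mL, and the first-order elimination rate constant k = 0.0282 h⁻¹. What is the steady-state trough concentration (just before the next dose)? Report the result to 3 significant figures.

Fraction remaining after one interval: e^(−kτ) = e^(−0.02820 × 17.0) = 0.6192
R = 1 / (1 − 0.6192) = 2.626
Css,max = 30.1 × 2.626 = 79.03 ng/mL
Css,min = Css,max × e^(−kτ) = 79.03 × 0.6192 ≈ 48.9 ng/mL

48.9 ng/mL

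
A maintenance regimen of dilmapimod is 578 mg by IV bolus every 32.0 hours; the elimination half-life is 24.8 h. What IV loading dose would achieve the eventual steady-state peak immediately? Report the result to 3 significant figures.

978 mg

k = ln 2 / 24.8 = 0.02795 h⁻¹
Accumulation ratio R = 1 / (1 − e^(−kτ)) = 1 / (1 − e^(−0.02795×32.0)) = 1 / (1 − 0.4089) = 1.692
Loading dose = maintenance dose × R = 578 × 1.692 ≈ 978 mg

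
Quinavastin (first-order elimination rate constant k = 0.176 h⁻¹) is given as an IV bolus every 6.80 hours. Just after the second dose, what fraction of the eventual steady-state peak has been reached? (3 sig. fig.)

f_n = 1 − e^(−nkτ) = 1 − e^(−2 × 0.1760 × 6.80) = 1 − e^(−2.394) = 1 − 0.09130 ≈ 0.909

0.909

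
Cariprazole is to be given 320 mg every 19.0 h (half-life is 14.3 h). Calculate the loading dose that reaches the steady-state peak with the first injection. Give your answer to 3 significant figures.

532 mg

k = ln 2 / 14.3 = 0.04847 h⁻¹
Accumulation ratio R = 1 / (1 − e^(−kτ)) = 1 / (1 − e^(−0.04847×19.0)) = 1 / (1 − 0.3981) = 1.662
Loading dose = maintenance dose × R = 320 × 1.662 ≈ 532 mg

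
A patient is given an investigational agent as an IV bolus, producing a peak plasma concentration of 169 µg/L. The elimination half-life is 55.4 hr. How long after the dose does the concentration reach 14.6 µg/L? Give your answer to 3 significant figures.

196 hours

k = ln 2 / 55.4 = 0.01251 hr⁻¹
C(t) = C₀ e^(−kt)  ⇒  t = ln(C₀/C) / k
t = ln(169/14.6) / 0.01251 = 2.449 / 0.01251 ≈ 196 hours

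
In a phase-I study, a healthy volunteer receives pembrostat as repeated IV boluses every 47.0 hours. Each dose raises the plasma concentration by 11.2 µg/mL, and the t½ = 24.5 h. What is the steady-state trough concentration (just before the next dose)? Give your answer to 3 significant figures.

4.03 µg/mL

k = ln 2 / 24.5 = 0.02829 h⁻¹
Fraction remaining after one interval: e^(−kτ) = e^(−0.02829 × 47.0) = 0.2646
R = 1 / (1 − 0.2646) = 1.360
Css,max = 11.2 × 1.360 = 15.23 µg/mL
Css,min = Css,max × e^(−kτ) = 15.23 × 0.2646 ≈ 4.03 µg/mL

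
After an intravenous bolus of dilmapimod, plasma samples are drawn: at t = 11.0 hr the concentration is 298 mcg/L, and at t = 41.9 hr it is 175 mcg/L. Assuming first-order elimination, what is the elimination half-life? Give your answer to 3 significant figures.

40.2 hours

k = ln(C₁/C₂) / (t₂ − t₁) = ln(298/175) / (41.9 − 11.0)
  = 0.5323 / 30.90 = 0.01723 hr⁻¹
t½ = ln 2 / k = ln 2 / 0.01723 ≈ 40.2 hours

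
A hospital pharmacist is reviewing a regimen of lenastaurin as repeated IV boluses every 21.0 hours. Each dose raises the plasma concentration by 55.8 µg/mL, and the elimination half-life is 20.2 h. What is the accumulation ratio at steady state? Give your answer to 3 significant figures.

1.95

k = ln 2 / 20.2 = 0.03431 h⁻¹
Fraction remaining after one interval: e^(−kτ) = e^(−0.03431 × 21.0) = 0.4865
R = 1 / (1 − 0.4865) = 1 / 0.5135 ≈ 1.95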